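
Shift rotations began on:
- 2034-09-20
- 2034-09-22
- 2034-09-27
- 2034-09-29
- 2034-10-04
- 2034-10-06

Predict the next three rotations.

2034-10-11, 2034-10-13, 2034-10-18

Every event lands on a Wednesday or Friday (gaps cycle 2, 5, 2, 5, 2).
So the schedule is: every Wednesday and Friday.
Next Wednesday: 2034-10-11.
Next Friday: 2034-10-13.
Next Wednesday: 2034-10-18.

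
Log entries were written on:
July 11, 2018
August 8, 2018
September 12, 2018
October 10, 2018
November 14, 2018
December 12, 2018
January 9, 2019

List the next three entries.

February 13, 2019; March 13, 2019; April 10, 2019

All dates are Wednesdays, 28, 35, 28, 35, 28, 28 days apart.
Specifically, the 2nd Wednesday of each month.
February 2019 — 2nd Wednesday is February 13, 2019.
March 2019 — 2nd Wednesday is March 13, 2019.
2nd Wednesday of April 2019: April 10, 2019.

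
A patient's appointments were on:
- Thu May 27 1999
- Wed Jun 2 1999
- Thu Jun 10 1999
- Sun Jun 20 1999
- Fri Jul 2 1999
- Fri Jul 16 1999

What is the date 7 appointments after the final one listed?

Intervals are 6, 8, 10, 12, 14 days — an arithmetic progression with common difference 2.
Next gap: 16 days. Fri Jul 16 1999 + 16 days = Sun Aug 1 1999.
Next gap: 18 days. Sun Aug 1 1999 + 18 days = Thu Aug 19 1999.
Next gap: 20 days. Thu Aug 19 1999 + 20 days = Wed Sep 8 1999.
Next gap: 22 days. Wed Sep 8 1999 + 22 days = Thu Sep 30 1999.
Next gap: 24 days. Thu Sep 30 1999 + 24 days = Sun Oct 24 1999.
Next gap: 26 days. Sun Oct 24 1999 + 26 days = Fri Nov 19 1999.
Next gap: 28 days. Fri Nov 19 1999 + 28 days = Fri Dec 17 1999.

Fri Dec 17 1999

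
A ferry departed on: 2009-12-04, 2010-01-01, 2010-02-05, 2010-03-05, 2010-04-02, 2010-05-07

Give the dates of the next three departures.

2010-06-04, 2010-07-02, 2010-08-06

Gaps: 28, 35, 28, 28, 35 days — a mix of 28 and 35. Every date is a Friday.
Each is the 1st Friday of its month.
1st Friday of June 2010: 2010-06-04.
July 2010 — 1st Friday is 2010-07-02.
1st Friday of August 2010: 2010-08-06.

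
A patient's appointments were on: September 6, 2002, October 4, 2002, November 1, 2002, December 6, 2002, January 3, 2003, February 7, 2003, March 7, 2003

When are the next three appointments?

These are Fridays at 28- or 35-day spacing (28, 28, 35, 28, 35, 28).
The pattern: 1st Friday of the month.
1st Friday of April 2003: April 4, 2003.
1st Friday of May 2003: May 2, 2003.
1st Friday of June 2003: June 6, 2003.

April 4, 2003; May 2, 2003; June 6, 2003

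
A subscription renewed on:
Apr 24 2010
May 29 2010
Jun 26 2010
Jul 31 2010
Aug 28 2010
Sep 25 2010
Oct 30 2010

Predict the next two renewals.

Every date is a Saturday; gaps 35, 28, 35, 28, 28, 35 days.
Each is the last Saturday of its month (at least one falls on the 29th or later, ruling out '4th Saturday').
Last Saturday of November 2010: Nov 27 2010.
December 2010 ends with Saturday Dec 25 2010.

Nov 27 2010, Dec 25 2010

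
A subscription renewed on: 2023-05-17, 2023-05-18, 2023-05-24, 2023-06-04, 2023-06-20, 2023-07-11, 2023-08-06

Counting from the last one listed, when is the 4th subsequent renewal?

2024-01-07

The spacing grows by 5 each time: 1, 6, 11, 16, 21, 26 days.
Next gap: 31 days. 2023-08-06 + 31 days = 2023-09-06.
Next gap: 36 days. 2023-09-06 + 36 days = 2023-10-12.
Next gap: 41 days. 2023-10-12 + 41 days = 2023-11-22.
Next gap: 46 days. 2023-11-22 + 46 days = 2024-01-07.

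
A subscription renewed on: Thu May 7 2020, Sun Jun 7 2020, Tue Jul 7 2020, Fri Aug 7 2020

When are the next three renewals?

The day-of-month is always 7 (31, 30, 31 days between events).
So this recurs on the 7th of each month.
September 2020: Mon Sep 7 2020.
Next: October 2020 → Wed Oct 7 2020.
November 2020: Sat Nov 7 2020.

Mon Sep 7 2020, Wed Oct 7 2020, Sat Nov 7 2020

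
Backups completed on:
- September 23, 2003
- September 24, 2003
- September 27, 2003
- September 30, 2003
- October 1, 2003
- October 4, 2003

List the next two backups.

October 7, 2003; October 8, 2003

Gaps: 1, 3, 3, 1, 3 days — not constant, but cyclic with period 3.
The events fall on every Tuesday, Wednesday and Saturday.
Next Tuesday: October 7, 2003.
Next Wednesday: October 8, 2003.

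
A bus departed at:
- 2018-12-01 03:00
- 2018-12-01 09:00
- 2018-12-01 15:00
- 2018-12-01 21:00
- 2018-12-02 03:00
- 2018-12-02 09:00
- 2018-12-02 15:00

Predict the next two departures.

2018-12-02 21:00, 2018-12-03 03:00

The interval is a steady 6 hours (6, 6, 6, 6, 6, 6).
2018-12-02 15:00 + 6 h = 2018-12-02 21:00.
2018-12-02 21:00 + 6 h = 2018-12-03 03:00.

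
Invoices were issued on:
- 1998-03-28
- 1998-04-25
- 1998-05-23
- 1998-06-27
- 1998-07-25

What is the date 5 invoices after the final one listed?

All dates are Saturdays, 28, 28, 35, 28 days apart.
Specifically, the 4th Saturday of each month.
4th Saturday of August 1998: 1998-08-22.
4th Saturday of September 1998: 1998-09-26.
4th Saturday of October 1998: 1998-10-24.
4th Saturday of November 1998: 1998-11-28.
4th Saturday of December 1998: 1998-12-26.

1998-12-26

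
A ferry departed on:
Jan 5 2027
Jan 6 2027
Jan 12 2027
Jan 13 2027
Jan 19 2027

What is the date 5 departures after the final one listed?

Feb 3 2027

Every event lands on a Tuesday or Wednesday (gaps cycle 1, 6, 1, 6).
So the schedule is: every Tuesday and Wednesday.
Next Wednesday: Jan 20 2027.
Next Tuesday: Jan 26 2027.
Next Wednesday: Jan 27 2027.
The following Tuesday is Feb 2 2027.
The following Wednesday is Feb 3 2027.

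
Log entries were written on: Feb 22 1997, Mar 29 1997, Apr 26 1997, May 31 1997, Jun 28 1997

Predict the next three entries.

All Saturdays; the gaps (35, 28, 35, 28) vary with month length.
This is the last Saturday of each month.
July 1997 ends with Saturday Jul 26 1997.
Last Saturday of August 1997: Aug 30 1997.
September 1997 ends with Saturday Sep 27 1997.

Jul 26 1997, Aug 30 1997, Sep 27 1997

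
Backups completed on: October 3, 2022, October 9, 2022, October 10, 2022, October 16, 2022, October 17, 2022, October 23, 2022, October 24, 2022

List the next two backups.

The gap pattern 6, 1, 6, 1, 6, 1 repeats every 2 events.
These are the Mondays and Sundays of each week.
Next Sunday: October 30, 2022.
The following Monday is October 31, 2022.

October 30, 2022; October 31, 2022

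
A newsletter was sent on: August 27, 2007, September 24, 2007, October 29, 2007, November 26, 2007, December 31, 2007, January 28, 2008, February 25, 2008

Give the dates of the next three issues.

These are Mondays with 28, 35, 28, 35, 28, 28-day gaps.
Each is the final Monday of its month — October 29, 2007 is past the 28th, so '4th Monday' doesn't fit.
Last Monday of March 2008: March 31, 2008.
April 2008 ends with Monday April 28, 2008.
May 2008 ends with Monday May 26, 2008.

March 31, 2008; April 28, 2008; May 26, 2008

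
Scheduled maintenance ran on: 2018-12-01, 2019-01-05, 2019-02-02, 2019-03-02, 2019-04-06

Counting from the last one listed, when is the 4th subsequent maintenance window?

Gaps: 35, 28, 28, 35 days — a mix of 28 and 35. Every date is a Saturday.
Each is the 1st Saturday of its month.
1st Saturday of May 2019: 2019-05-04.
June 2019 — 1st Saturday is 2019-06-01.
July 2019 — 1st Saturday is 2019-07-06.
1st Saturday of August 2019: 2019-08-03.

2019-08-03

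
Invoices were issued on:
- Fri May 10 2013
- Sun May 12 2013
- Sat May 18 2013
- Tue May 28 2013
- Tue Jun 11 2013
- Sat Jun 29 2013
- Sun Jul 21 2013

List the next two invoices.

Gaps: 2, 6, 10, 14, 18, 22 days — each gap is 4 larger than the previous one.
Next gap: 26 days. Sun Jul 21 2013 + 26 days = Fri Aug 16 2013.
Next gap: 30 days. Fri Aug 16 2013 + 30 days = Sun Sep 15 2013.

Fri Aug 16 2013, Sun Sep 15 2013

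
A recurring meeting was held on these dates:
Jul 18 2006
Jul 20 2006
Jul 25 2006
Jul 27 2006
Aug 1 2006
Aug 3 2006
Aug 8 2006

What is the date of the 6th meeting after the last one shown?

Aug 29 2006

The gap pattern 2, 5, 2, 5, 2, 5 repeats every 2 events.
These are the Tuesdays and Thursdays of each week.
The following Thursday is Aug 10 2006.
The following Tuesday is Aug 15 2006.
The following Thursday is Aug 17 2006.
Next Tuesday: Aug 22 2006.
The following Thursday is Aug 24 2006.
The following Tuesday is Aug 29 2006.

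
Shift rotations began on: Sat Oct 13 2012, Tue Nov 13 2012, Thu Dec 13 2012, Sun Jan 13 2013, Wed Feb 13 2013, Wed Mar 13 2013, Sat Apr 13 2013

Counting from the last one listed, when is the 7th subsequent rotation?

The day-of-month is always 13 (31, 30, 31, 31, 28, 31 days between events).
So this recurs on the 13th of each month.
May 2013: Mon May 13 2013.
Next: June 2013 → Thu Jun 13 2013.
July 2013: Sat Jul 13 2013.
Next: August 2013 → Tue Aug 13 2013.
Next: September 2013 → Fri Sep 13 2013.
October 2013: Sun Oct 13 2013.
Next: November 2013 → Wed Nov 13 2013.

Wed Nov 13 2013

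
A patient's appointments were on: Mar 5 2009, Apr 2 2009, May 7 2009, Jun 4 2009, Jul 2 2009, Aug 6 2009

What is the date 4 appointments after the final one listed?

Gaps: 28, 35, 28, 28, 35 days — a mix of 28 and 35. Every date is a Thursday.
Each is the 1st Thursday of its month.
September 2009 — 1st Thursday is Sep 3 2009.
October 2009 — 1st Thursday is Oct 1 2009.
1st Thursday of November 2009: Nov 5 2009.
December 2009 — 1st Thursday is Dec 3 2009.

Dec 3 2009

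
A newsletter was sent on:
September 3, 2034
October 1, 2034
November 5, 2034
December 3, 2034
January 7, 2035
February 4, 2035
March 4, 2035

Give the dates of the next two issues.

April 1, 2035; May 6, 2035

Gaps: 28, 35, 28, 35, 28, 28 days — a mix of 28 and 35. Every date is a Sunday.
Each is the 1st Sunday of its month.
1st Sunday of April 2035: April 1, 2035.
May 2035 — 1st Sunday is May 6, 2035.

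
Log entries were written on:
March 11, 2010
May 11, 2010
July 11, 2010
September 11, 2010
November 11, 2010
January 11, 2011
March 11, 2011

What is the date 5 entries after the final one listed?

January 11, 2012

Gaps: 61, 61, 62, 61, 61, 59 days — not constant. Every event is on the 11th of the month.
Pattern: the 11th of every 2 months.
May 2011: May 11, 2011.
July 2011: July 11, 2011.
September 2011: September 11, 2011.
Next: November 2011 → November 11, 2011.
January 2012: January 11, 2012.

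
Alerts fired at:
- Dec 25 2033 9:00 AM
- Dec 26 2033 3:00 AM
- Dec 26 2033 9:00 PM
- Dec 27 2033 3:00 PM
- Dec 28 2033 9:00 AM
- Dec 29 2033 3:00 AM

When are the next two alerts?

Dec 29 2033 9:00 PM, Dec 30 2033 3:00 PM

The interval is a steady 18 hours (18, 18, 18, 18, 18).
Dec 29 2033 3:00 AM + 18 h = Dec 29 2033 9:00 PM.
Dec 29 2033 9:00 PM + 18 h = Dec 30 2033 3:00 PM.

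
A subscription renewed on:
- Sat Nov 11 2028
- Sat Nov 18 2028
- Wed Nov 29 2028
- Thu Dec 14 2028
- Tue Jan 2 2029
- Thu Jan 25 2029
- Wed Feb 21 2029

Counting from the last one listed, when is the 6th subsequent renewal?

Gaps: 7, 11, 15, 19, 23, 27 days — each gap is 4 larger than the previous one.
Next gap: 31 days. Wed Feb 21 2029 + 31 days = Sat Mar 24 2029.
Next gap: 35 days. Sat Mar 24 2029 + 35 days = Sat Apr 28 2029.
Next gap: 39 days. Sat Apr 28 2029 + 39 days = Wed Jun 6 2029.
Next gap: 43 days. Wed Jun 6 2029 + 43 days = Thu Jul 19 2029.
Next gap: 47 days. Thu Jul 19 2029 + 47 days = Tue Sep 4 2029.
Next gap: 51 days. Tue Sep 4 2029 + 51 days = Thu Oct 25 2029.

Thu Oct 25 2029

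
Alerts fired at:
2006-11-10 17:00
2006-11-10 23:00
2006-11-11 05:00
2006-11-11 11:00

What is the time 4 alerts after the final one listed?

2006-11-12 11:00

The interval is a steady 6 hours (6, 6, 6).
2006-11-11 11:00 + 6 h = 2006-11-11 17:00.
2006-11-11 17:00 + 6 h = 2006-11-11 23:00.
2006-11-11 23:00 + 6 h = 2006-11-12 05:00.
2006-11-12 05:00 + 6 h = 2006-11-12 11:00.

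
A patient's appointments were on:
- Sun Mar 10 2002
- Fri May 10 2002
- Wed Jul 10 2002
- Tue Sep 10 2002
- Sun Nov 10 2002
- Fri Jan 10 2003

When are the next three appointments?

Gaps: 61, 61, 62, 61, 61 days — not constant. Every event is on the 10th of the month.
Pattern: the 10th of every 2 months.
Next: March 2003 → Mon Mar 10 2003.
May 2003: Sat May 10 2003.
Next: July 2003 → Thu Jul 10 2003.

Mon Mar 10 2003, Sat May 10 2003, Thu Jul 10 2003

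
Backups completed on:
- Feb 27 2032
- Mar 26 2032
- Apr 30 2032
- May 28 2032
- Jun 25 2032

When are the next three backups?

Jul 30 2032, Aug 27 2032, Sep 24 2032

Every date is a Friday; gaps 28, 35, 28, 28 days.
Each is the last Friday of its month (at least one falls on the 29th or later, ruling out '4th Friday').
July 2032 ends with Friday Jul 30 2032.
August 2032 ends with Friday Aug 27 2032.
September 2032 ends with Friday Sep 24 2032.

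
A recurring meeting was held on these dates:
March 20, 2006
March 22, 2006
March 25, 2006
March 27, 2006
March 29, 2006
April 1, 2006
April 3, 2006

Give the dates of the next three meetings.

Every event lands on a Monday or Wednesday or Saturday (gaps cycle 2, 3, 2, 2, 3, 2).
So the schedule is: every Monday, Wednesday and Saturday.
Next Wednesday: April 5, 2006.
Next Saturday: April 8, 2006.
The following Monday is April 10, 2006.

April 5, 2006; April 8, 2006; April 10, 2006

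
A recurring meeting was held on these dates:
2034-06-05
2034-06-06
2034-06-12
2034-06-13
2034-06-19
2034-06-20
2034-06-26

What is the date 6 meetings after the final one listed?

2034-07-17

Every event lands on a Monday or Tuesday (gaps cycle 1, 6, 1, 6, 1, 6).
So the schedule is: every Monday and Tuesday.
Next Tuesday: 2034-06-27.
The following Monday is 2034-07-03.
Next Tuesday: 2034-07-04.
Next Monday: 2034-07-10.
Next Tuesday: 2034-07-11.
Next Monday: 2034-07-17.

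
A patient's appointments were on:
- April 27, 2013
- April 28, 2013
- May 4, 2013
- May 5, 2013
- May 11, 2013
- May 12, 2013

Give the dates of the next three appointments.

May 18, 2013; May 19, 2013; May 25, 2013

Gaps: 1, 6, 1, 6, 1 days — not constant, but cyclic with period 2.
The events fall on every Saturday and Sunday.
Next Saturday: May 18, 2013.
Next Sunday: May 19, 2013.
The following Saturday is May 25, 2013.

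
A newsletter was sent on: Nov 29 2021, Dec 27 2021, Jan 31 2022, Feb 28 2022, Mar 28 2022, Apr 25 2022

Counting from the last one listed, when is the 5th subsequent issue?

Sep 26 2022

These are Mondays with 28, 35, 28, 28, 28-day gaps.
Each is the final Monday of its month — Nov 29 2021 is past the 28th, so '4th Monday' doesn't fit.
Last Monday of May 2022: May 30 2022.
Last Monday of June 2022: Jun 27 2022.
July 2022 ends with Monday Jul 25 2022.
August 2022 ends with Monday Aug 29 2022.
Last Monday of September 2022: Sep 26 2022.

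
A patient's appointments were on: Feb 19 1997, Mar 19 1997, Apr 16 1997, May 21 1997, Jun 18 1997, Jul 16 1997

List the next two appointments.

Gaps: 28, 28, 35, 28, 28 days — a mix of 28 and 35. Every date is a Wednesday.
Each is the 3rd Wednesday of its month.
August 1997 — 3rd Wednesday is Aug 20 1997.
3rd Wednesday of September 1997: Sep 17 1997.

Aug 20 1997, Sep 17 1997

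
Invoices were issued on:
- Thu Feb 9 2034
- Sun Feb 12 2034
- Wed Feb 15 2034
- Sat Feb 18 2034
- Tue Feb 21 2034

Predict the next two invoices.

Fri Feb 24 2034, Mon Feb 27 2034

Gaps between consecutive events: 3, 3, 3, 3 days — a constant 3-day interval.
Tue Feb 21 2034 + 3 days = Fri Feb 24 2034.
Fri Feb 24 2034 + 3 days = Mon Feb 27 2034.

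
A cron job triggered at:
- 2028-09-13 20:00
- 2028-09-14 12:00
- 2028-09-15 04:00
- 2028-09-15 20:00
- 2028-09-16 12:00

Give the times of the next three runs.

2028-09-17 04:00, 2028-09-17 20:00, 2028-09-18 12:00

The interval is a steady 16 hours (16, 16, 16, 16).
2028-09-16 12:00 + 16 h = 2028-09-17 04:00.
2028-09-17 04:00 + 16 h = 2028-09-17 20:00.
2028-09-17 20:00 + 16 h = 2028-09-18 12:00.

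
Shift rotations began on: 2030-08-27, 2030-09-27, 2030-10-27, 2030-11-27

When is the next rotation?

2030-12-27

The day-of-month is always 27 (31, 30, 31 days between events).
So this recurs on the 27th of each month.
December 2030: 2030-12-27.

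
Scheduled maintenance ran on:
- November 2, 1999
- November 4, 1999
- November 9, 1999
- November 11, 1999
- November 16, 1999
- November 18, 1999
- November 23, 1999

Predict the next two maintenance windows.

Every event lands on a Tuesday or Thursday (gaps cycle 2, 5, 2, 5, 2, 5).
So the schedule is: every Tuesday and Thursday.
Next Thursday: November 25, 1999.
The following Tuesday is November 30, 1999.

November 25, 1999; November 30, 1999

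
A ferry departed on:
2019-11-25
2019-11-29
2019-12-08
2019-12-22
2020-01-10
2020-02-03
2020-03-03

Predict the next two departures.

2020-04-06, 2020-05-15

The spacing grows by 5 each time: 4, 9, 14, 19, 24, 29 days.
Next gap: 34 days. 2020-03-03 + 34 days = 2020-04-06.
Next gap: 39 days. 2020-04-06 + 39 days = 2020-05-15.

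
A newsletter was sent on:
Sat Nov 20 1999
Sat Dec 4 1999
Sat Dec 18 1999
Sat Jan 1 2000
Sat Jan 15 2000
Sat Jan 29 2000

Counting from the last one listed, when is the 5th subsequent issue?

Sat Apr 8 2000

Every event comes 14 days after the last (14, 14, 14, 14, 14).
Sat Jan 29 2000 + 14 days = Sat Feb 12 2000.
Sat Feb 12 2000 + 14 days = Sat Feb 26 2000.
Sat Feb 26 2000 + 14 days = Sat Mar 11 2000.
Sat Mar 11 2000 + 14 days = Sat Mar 25 2000.
Sat Mar 25 2000 + 14 days = Sat Apr 8 2000.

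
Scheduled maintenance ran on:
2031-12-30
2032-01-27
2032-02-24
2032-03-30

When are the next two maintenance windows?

2032-04-27, 2032-05-25

Every date is a Tuesday; gaps 28, 28, 35 days.
Each is the last Tuesday of its month (at least one falls on the 29th or later, ruling out '4th Tuesday').
April 2032 ends with Tuesday 2032-04-27.
May 2032 ends with Tuesday 2032-05-25.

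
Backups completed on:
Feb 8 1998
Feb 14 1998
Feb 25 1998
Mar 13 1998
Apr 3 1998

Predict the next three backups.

Apr 29 1998, May 30 1998, Jul 5 1998

Intervals are 6, 11, 16, 21 days — an arithmetic progression with common difference 5.
Next gap: 26 days. Apr 3 1998 + 26 days = Apr 29 1998.
Next gap: 31 days. Apr 29 1998 + 31 days = May 30 1998.
Next gap: 36 days. May 30 1998 + 36 days = Jul 5 1998.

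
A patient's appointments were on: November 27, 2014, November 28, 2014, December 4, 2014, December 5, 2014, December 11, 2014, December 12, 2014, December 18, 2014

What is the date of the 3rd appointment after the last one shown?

Every event lands on a Thursday or Friday (gaps cycle 1, 6, 1, 6, 1, 6).
So the schedule is: every Thursday and Friday.
Next Friday: December 19, 2014.
The following Thursday is December 25, 2014.
The following Friday is December 26, 2014.

December 26, 2014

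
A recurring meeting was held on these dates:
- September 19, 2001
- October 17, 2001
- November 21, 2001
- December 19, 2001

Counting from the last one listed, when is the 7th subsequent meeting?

July 17, 2002

Gaps: 28, 35, 28 days — a mix of 28 and 35. Every date is a Wednesday.
Each is the 3rd Wednesday of its month.
January 2002 — 3rd Wednesday is January 16, 2002.
3rd Wednesday of February 2002: February 20, 2002.
3rd Wednesday of March 2002: March 20, 2002.
3rd Wednesday of April 2002: April 17, 2002.
3rd Wednesday of May 2002: May 15, 2002.
3rd Wednesday of June 2002: June 19, 2002.
July 2002 — 3rd Wednesday is July 17, 2002.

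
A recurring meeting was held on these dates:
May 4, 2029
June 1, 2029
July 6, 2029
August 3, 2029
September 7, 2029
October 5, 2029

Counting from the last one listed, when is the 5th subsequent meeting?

All dates are Fridays, 28, 35, 28, 35, 28 days apart.
Specifically, the 1st Friday of each month.
1st Friday of November 2029: November 2, 2029.
1st Friday of December 2029: December 7, 2029.
1st Friday of January 2030: January 4, 2030.
1st Friday of February 2030: February 1, 2030.
1st Friday of March 2030: March 1, 2030.

March 1, 2030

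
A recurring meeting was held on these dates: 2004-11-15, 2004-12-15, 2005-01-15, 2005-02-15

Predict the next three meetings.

2005-03-15, 2005-04-15, 2005-05-15

The day-of-month is always 15 (30, 31, 31 days between events).
So this recurs on the 15th of each month.
March 2005: 2005-03-15.
April 2005: 2005-04-15.
Next: May 2005 → 2005-05-15.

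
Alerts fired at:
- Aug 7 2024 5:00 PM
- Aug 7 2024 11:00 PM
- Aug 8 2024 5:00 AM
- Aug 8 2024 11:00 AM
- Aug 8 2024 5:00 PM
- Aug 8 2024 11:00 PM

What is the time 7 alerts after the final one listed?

Aug 10 2024 5:00 PM

Spacing: 6, 6, 6, 6, 6 h — constant 6 h.
Aug 8 2024 11:00 PM + 6 h = Aug 9 2024 5:00 AM.
Aug 9 2024 5:00 AM + 6 h = Aug 9 2024 11:00 AM.
Aug 9 2024 11:00 AM + 6 h = Aug 9 2024 5:00 PM.
Aug 9 2024 5:00 PM + 6 h = Aug 9 2024 11:00 PM.
Aug 9 2024 11:00 PM + 6 h = Aug 10 2024 5:00 AM.
Aug 10 2024 5:00 AM + 6 h = Aug 10 2024 11:00 AM.
Aug 10 2024 11:00 AM + 6 h = Aug 10 2024 5:00 PM.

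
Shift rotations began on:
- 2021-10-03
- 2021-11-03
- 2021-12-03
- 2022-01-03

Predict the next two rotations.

Gaps: 31, 30, 31 days — not constant. Every event is on the 3rd of the month.
Pattern: the 3rd of each month.
February 2022: 2022-02-03.
March 2022: 2022-03-03.

2022-02-03, 2022-03-03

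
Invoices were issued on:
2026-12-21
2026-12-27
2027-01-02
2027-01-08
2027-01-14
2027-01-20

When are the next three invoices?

The spacing is 6, 6, 6, 6, 6 days — always 6 days.
2027-01-20 + 6 days = 2027-01-26.
2027-01-26 + 6 days = 2027-02-01.
2027-02-01 + 6 days = 2027-02-07.

2027-01-26, 2027-02-01, 2027-02-07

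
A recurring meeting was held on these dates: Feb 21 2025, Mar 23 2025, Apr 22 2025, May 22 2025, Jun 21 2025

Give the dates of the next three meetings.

Jul 21 2025, Aug 20 2025, Sep 19 2025

Gaps between consecutive events: 30, 30, 30, 30 days — a constant 30-day interval.
Jun 21 2025 + 30 days = Jul 21 2025.
Jul 21 2025 + 30 days = Aug 20 2025.
Aug 20 2025 + 30 days = Sep 19 2025.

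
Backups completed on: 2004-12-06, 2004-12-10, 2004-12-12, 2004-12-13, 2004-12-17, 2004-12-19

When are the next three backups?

The gap pattern 4, 2, 1, 4, 2 repeats every 3 events.
These are the Mondays, Fridays and Sundays of each week.
The following Monday is 2004-12-20.
The following Friday is 2004-12-24.
The following Sunday is 2004-12-26.

2004-12-20, 2004-12-24, 2004-12-26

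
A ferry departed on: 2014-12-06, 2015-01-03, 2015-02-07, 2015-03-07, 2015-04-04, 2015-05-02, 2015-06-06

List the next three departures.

All dates are Saturdays, 28, 35, 28, 28, 28, 35 days apart.
Specifically, the 1st Saturday of each month.
July 2015 — 1st Saturday is 2015-07-04.
1st Saturday of August 2015: 2015-08-01.
September 2015 — 1st Saturday is 2015-09-05.

2015-07-04, 2015-08-01, 2015-09-05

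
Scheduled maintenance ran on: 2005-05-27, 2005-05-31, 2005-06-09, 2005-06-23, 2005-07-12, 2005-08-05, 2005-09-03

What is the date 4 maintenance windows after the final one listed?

2006-02-16

Gaps: 4, 9, 14, 19, 24, 29 days — each gap is 5 larger than the previous one.
Next gap: 34 days. 2005-09-03 + 34 days = 2005-10-07.
Next gap: 39 days. 2005-10-07 + 39 days = 2005-11-15.
Next gap: 44 days. 2005-11-15 + 44 days = 2005-12-29.
Next gap: 49 days. 2005-12-29 + 49 days = 2006-02-16.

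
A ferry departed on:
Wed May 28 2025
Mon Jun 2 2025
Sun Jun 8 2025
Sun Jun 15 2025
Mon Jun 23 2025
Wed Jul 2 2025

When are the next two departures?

The spacing grows by 1 each time: 5, 6, 7, 8, 9 days.
Next gap: 10 days. Wed Jul 2 2025 + 10 days = Sat Jul 12 2025.
Next gap: 11 days. Sat Jul 12 2025 + 11 days = Wed Jul 23 2025.

Sat Jul 12 2025, Wed Jul 23 2025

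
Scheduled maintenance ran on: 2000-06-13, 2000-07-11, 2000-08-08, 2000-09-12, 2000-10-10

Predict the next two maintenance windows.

2000-11-14, 2000-12-12

Gaps: 28, 28, 35, 28 days — a mix of 28 and 35. Every date is a Tuesday.
Each is the 2nd Tuesday of its month.
November 2000 — 2nd Tuesday is 2000-11-14.
December 2000 — 2nd Tuesday is 2000-12-12.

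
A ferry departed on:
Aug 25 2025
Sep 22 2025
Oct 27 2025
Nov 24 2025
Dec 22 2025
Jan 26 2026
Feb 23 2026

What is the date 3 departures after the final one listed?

May 25 2026

These are Mondays at 28- or 35-day spacing (28, 35, 28, 28, 35, 28).
The pattern: 4th Monday of the month.
4th Monday of March 2026: Mar 23 2026.
4th Monday of April 2026: Apr 27 2026.
4th Monday of May 2026: May 25 2026.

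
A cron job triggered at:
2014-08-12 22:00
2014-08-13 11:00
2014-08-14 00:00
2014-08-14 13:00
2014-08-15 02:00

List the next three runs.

2014-08-15 15:00, 2014-08-16 04:00, 2014-08-16 17:00

The interval is a steady 13 hours (13, 13, 13, 13).
2014-08-15 02:00 + 13 h = 2014-08-15 15:00.
2014-08-15 15:00 + 13 h = 2014-08-16 04:00.
2014-08-16 04:00 + 13 h = 2014-08-16 17:00.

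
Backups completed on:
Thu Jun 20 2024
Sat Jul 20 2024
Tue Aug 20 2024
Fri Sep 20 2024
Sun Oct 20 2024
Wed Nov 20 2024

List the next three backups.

Fri Dec 20 2024, Mon Jan 20 2025, Thu Feb 20 2025

The day-of-month is always 20 (30, 31, 31, 30, 31 days between events).
So this recurs on the 20th of each month.
Next: December 2024 → Fri Dec 20 2024.
January 2025: Mon Jan 20 2025.
Next: February 2025 → Thu Feb 20 2025.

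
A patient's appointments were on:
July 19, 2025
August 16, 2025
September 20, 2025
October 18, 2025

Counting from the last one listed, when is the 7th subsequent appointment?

Gaps: 28, 35, 28 days — a mix of 28 and 35. Every date is a Saturday.
Each is the 3rd Saturday of its month.
3rd Saturday of November 2025: November 15, 2025.
December 2025 — 3rd Saturday is December 20, 2025.
3rd Saturday of January 2026: January 17, 2026.
3rd Saturday of February 2026: February 21, 2026.
3rd Saturday of March 2026: March 21, 2026.
April 2026 — 3rd Saturday is April 18, 2026.
May 2026 — 3rd Saturday is May 16, 2026.

May 16, 2026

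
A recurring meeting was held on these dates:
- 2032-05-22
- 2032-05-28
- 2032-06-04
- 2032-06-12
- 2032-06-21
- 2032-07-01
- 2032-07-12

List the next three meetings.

Gaps: 6, 7, 8, 9, 10, 11 days — each gap is 1 larger than the previous one.
Next gap: 12 days. 2032-07-12 + 12 days = 2032-07-24.
Next gap: 13 days. 2032-07-24 + 13 days = 2032-08-06.
Next gap: 14 days. 2032-08-06 + 14 days = 2032-08-20.

2032-07-24, 2032-08-06, 2032-08-20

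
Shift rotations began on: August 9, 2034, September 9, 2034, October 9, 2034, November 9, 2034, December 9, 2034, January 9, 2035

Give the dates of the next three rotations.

February 9, 2035; March 9, 2035; April 9, 2035

Each date is the 9th; the gaps (31, 30, 31, 30, 31) track the month lengths.
The rule is the 9th of each month.
Next: February 2035 → February 9, 2035.
Next: March 2035 → March 9, 2035.
Next: April 2035 → April 9, 2035.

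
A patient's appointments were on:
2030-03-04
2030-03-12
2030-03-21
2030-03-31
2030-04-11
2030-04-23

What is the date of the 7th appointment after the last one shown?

Gaps: 8, 9, 10, 11, 12 days — each gap is 1 larger than the previous one.
Next gap: 13 days. 2030-04-23 + 13 days = 2030-05-06.
Next gap: 14 days. 2030-05-06 + 14 days = 2030-05-20.
Next gap: 15 days. 2030-05-20 + 15 days = 2030-06-04.
Next gap: 16 days. 2030-06-04 + 16 days = 2030-06-20.
Next gap: 17 days. 2030-06-20 + 17 days = 2030-07-07.
Next gap: 18 days. 2030-07-07 + 18 days = 2030-07-25.
Next gap: 19 days. 2030-07-25 + 19 days = 2030-08-13.

2030-08-13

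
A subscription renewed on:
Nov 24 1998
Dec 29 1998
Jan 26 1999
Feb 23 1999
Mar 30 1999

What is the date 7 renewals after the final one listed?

Oct 26 1999

These are Tuesdays with 35, 28, 28, 35-day gaps.
Each is the final Tuesday of its month — Dec 29 1998 is past the 28th, so '4th Tuesday' doesn't fit.
April 1999 ends with Tuesday Apr 27 1999.
Last Tuesday of May 1999: May 25 1999.
Last Tuesday of June 1999: Jun 29 1999.
Last Tuesday of July 1999: Jul 27 1999.
Last Tuesday of August 1999: Aug 31 1999.
Last Tuesday of September 1999: Sep 28 1999.
October 1999 ends with Tuesday Oct 26 1999.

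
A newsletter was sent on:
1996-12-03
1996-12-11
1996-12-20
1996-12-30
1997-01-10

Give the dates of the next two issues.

1997-01-22, 1997-02-04

Intervals are 8, 9, 10, 11 days — an arithmetic progression with common difference 1.
Next gap: 12 days. 1997-01-10 + 12 days = 1997-01-22.
Next gap: 13 days. 1997-01-22 + 13 days = 1997-02-04.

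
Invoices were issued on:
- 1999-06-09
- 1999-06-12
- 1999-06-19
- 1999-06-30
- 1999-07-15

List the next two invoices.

Gaps: 3, 7, 11, 15 days — each gap is 4 larger than the previous one.
Next gap: 19 days. 1999-07-15 + 19 days = 1999-08-03.
Next gap: 23 days. 1999-08-03 + 23 days = 1999-08-26.

1999-08-03, 1999-08-26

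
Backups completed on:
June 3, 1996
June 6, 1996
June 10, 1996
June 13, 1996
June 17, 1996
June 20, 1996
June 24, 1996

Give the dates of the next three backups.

June 27, 1996; July 1, 1996; July 4, 1996

The gap pattern 3, 4, 3, 4, 3, 4 repeats every 2 events.
These are the Mondays and Thursdays of each week.
The following Thursday is June 27, 1996.
The following Monday is July 1, 1996.
The following Thursday is July 4, 1996.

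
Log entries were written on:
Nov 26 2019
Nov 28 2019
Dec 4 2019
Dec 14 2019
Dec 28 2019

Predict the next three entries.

Jan 15 2020, Feb 6 2020, Mar 3 2020

Gaps: 2, 6, 10, 14 days — each gap is 4 larger than the previous one.
Next gap: 18 days. Dec 28 2019 + 18 days = Jan 15 2020.
Next gap: 22 days. Jan 15 2020 + 22 days = Feb 6 2020.
Next gap: 26 days. Feb 6 2020 + 26 days = Mar 3 2020.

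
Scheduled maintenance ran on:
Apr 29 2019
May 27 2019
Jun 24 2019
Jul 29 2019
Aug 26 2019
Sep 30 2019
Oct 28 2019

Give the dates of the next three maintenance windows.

Every date is a Monday; gaps 28, 28, 35, 28, 35, 28 days.
Each is the last Monday of its month (at least one falls on the 29th or later, ruling out '4th Monday').
Last Monday of November 2019: Nov 25 2019.
December 2019 ends with Monday Dec 30 2019.
Last Monday of January 2020: Jan 27 2020.

Nov 25 2019, Dec 30 2019, Jan 27 2020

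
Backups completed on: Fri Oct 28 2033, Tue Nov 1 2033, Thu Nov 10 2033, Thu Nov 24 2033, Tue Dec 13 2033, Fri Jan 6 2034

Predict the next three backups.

Gaps: 4, 9, 14, 19, 24 days — each gap is 5 larger than the previous one.
Next gap: 29 days. Fri Jan 6 2034 + 29 days = Sat Feb 4 2034.
Next gap: 34 days. Sat Feb 4 2034 + 34 days = Fri Mar 10 2034.
Next gap: 39 days. Fri Mar 10 2034 + 39 days = Tue Apr 18 2034.

Sat Feb 4 2034, Fri Mar 10 2034, Tue Apr 18 2034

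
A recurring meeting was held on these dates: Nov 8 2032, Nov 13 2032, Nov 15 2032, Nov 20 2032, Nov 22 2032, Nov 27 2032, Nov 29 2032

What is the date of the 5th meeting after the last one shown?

Dec 18 2032

The gap pattern 5, 2, 5, 2, 5, 2 repeats every 2 events.
These are the Mondays and Saturdays of each week.
The following Saturday is Dec 4 2032.
The following Monday is Dec 6 2032.
The following Saturday is Dec 11 2032.
Next Monday: Dec 13 2032.
The following Saturday is Dec 18 2032.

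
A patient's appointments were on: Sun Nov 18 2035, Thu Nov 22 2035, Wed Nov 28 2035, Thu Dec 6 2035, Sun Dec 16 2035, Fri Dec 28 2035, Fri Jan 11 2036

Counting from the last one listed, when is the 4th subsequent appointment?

Thu Mar 27 2036

Intervals are 4, 6, 8, 10, 12, 14 days — an arithmetic progression with common difference 2.
Next gap: 16 days. Fri Jan 11 2036 + 16 days = Sun Jan 27 2036.
Next gap: 18 days. Sun Jan 27 2036 + 18 days = Thu Feb 14 2036.
Next gap: 20 days. Thu Feb 14 2036 + 20 days = Wed Mar 5 2036.
Next gap: 22 days. Wed Mar 5 2036 + 22 days = Thu Mar 27 2036.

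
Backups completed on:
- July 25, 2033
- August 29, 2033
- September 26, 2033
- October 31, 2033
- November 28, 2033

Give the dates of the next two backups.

December 26, 2033; January 30, 2034

All Mondays; the gaps (35, 28, 35, 28) vary with month length.
This is the last Monday of each month.
Last Monday of December 2033: December 26, 2033.
January 2034 ends with Monday January 30, 2034.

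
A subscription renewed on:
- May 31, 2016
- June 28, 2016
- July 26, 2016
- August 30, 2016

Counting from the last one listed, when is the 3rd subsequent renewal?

November 29, 2016

Every date is a Tuesday; gaps 28, 28, 35 days.
Each is the last Tuesday of its month (at least one falls on the 29th or later, ruling out '4th Tuesday').
Last Tuesday of September 2016: September 27, 2016.
Last Tuesday of October 2016: October 25, 2016.
November 2016 ends with Tuesday November 29, 2016.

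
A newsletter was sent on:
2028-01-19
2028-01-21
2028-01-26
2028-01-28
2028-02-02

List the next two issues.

The gap pattern 2, 5, 2, 5 repeats every 2 events.
These are the Wednesdays and Fridays of each week.
Next Friday: 2028-02-04.
The following Wednesday is 2028-02-09.

2028-02-04, 2028-02-09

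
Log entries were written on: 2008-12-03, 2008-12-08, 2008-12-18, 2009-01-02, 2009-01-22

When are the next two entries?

2009-02-16, 2009-03-18

Gaps: 5, 10, 15, 20 days — each gap is 5 larger than the previous one.
Next gap: 25 days. 2009-01-22 + 25 days = 2009-02-16.
Next gap: 30 days. 2009-02-16 + 30 days = 2009-03-18.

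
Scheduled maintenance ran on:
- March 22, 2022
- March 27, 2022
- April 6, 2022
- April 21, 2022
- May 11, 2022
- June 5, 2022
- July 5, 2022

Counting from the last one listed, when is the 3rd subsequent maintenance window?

November 2, 2022

The spacing grows by 5 each time: 5, 10, 15, 20, 25, 30 days.
Next gap: 35 days. July 5, 2022 + 35 days = August 9, 2022.
Next gap: 40 days. August 9, 2022 + 40 days = September 18, 2022.
Next gap: 45 days. September 18, 2022 + 45 days = November 2, 2022.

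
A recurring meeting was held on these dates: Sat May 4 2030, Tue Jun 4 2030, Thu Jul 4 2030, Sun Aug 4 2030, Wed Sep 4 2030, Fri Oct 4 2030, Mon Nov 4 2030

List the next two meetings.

Wed Dec 4 2030, Sat Jan 4 2031

Each date is the 4th; the gaps (31, 30, 31, 31, 30, 31) track the month lengths.
The rule is the 4th of each month.
December 2030: Wed Dec 4 2030.
Next: January 2031 → Sat Jan 4 2031.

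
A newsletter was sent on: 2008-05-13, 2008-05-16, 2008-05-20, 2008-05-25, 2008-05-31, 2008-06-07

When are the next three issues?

2008-06-15, 2008-06-24, 2008-07-04

Gaps: 3, 4, 5, 6, 7 days — each gap is 1 larger than the previous one.
Next gap: 8 days. 2008-06-07 + 8 days = 2008-06-15.
Next gap: 9 days. 2008-06-15 + 9 days = 2008-06-24.
Next gap: 10 days. 2008-06-24 + 10 days = 2008-07-04.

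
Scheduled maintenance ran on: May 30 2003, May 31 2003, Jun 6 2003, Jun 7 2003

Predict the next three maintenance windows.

Gaps: 1, 6, 1 days — not constant, but cyclic with period 2.
The events fall on every Friday and Saturday.
The following Friday is Jun 13 2003.
Next Saturday: Jun 14 2003.
The following Friday is Jun 20 2003.

Jun 13 2003, Jun 14 2003, Jun 20 2003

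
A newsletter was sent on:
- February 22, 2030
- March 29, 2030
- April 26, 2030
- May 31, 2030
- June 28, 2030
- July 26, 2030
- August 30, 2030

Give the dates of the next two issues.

September 27, 2030; October 25, 2030

All Fridays; the gaps (35, 28, 35, 28, 28, 35) vary with month length.
This is the last Friday of each month.
Last Friday of September 2030: September 27, 2030.
Last Friday of October 2030: October 25, 2030.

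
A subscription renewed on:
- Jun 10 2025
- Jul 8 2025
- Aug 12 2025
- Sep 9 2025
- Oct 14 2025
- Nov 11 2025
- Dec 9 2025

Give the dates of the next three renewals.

Jan 13 2026, Feb 10 2026, Mar 10 2026

All dates are Tuesdays, 28, 35, 28, 35, 28, 28 days apart.
Specifically, the 2nd Tuesday of each month.
2nd Tuesday of January 2026: Jan 13 2026.
2nd Tuesday of February 2026: Feb 10 2026.
2nd Tuesday of March 2026: Mar 10 2026.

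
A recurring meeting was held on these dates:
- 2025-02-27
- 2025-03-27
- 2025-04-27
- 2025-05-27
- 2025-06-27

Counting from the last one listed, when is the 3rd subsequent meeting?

Each date is the 27th; the gaps (28, 31, 30, 31) track the month lengths.
The rule is the 27th of each month.
July 2025: 2025-07-27.
Next: August 2025 → 2025-08-27.
September 2025: 2025-09-27.

2025-09-27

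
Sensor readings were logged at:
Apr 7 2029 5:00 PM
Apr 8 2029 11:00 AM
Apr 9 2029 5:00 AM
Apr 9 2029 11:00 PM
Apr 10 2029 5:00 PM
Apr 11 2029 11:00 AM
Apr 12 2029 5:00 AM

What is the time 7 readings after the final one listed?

Spacing: 18, 18, 18, 18, 18, 18 h — constant 18 h.
Apr 12 2029 5:00 AM + 18 h = Apr 12 2029 11:00 PM.
Apr 12 2029 11:00 PM + 18 h = Apr 13 2029 5:00 PM.
Apr 13 2029 5:00 PM + 18 h = Apr 14 2029 11:00 AM.
Apr 14 2029 11:00 AM + 18 h = Apr 15 2029 5:00 AM.
Apr 15 2029 5:00 AM + 18 h = Apr 15 2029 11:00 PM.
Apr 15 2029 11:00 PM + 18 h = Apr 16 2029 5:00 PM.
Apr 16 2029 5:00 PM + 18 h = Apr 17 2029 11:00 AM.

Apr 17 2029 11:00 AM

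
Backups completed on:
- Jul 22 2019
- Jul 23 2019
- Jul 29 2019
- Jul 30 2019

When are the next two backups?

Aug 5 2019, Aug 6 2019

Every event lands on a Monday or Tuesday (gaps cycle 1, 6, 1).
So the schedule is: every Monday and Tuesday.
The following Monday is Aug 5 2019.
The following Tuesday is Aug 6 2019.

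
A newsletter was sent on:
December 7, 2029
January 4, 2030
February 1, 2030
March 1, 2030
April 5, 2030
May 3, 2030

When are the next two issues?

June 7, 2030; July 5, 2030

These are Fridays at 28- or 35-day spacing (28, 28, 28, 35, 28).
The pattern: 1st Friday of the month.
1st Friday of June 2030: June 7, 2030.
1st Friday of July 2030: July 5, 2030.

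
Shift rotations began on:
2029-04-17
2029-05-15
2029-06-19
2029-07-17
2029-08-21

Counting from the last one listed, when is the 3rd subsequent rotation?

2029-11-20

All dates are Tuesdays, 28, 35, 28, 35 days apart.
Specifically, the 3rd Tuesday of each month.
September 2029 — 3rd Tuesday is 2029-09-18.
October 2029 — 3rd Tuesday is 2029-10-16.
3rd Tuesday of November 2029: 2029-11-20.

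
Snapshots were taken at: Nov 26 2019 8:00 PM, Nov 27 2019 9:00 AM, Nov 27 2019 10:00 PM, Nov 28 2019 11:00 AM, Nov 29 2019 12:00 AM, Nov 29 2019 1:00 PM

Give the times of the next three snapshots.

Spacing: 13, 13, 13, 13, 13 h — constant 13 h.
Nov 29 2019 1:00 PM + 13 h = Nov 30 2019 2:00 AM.
Nov 30 2019 2:00 AM + 13 h = Nov 30 2019 3:00 PM.
Nov 30 2019 3:00 PM + 13 h = Dec 1 2019 4:00 AM.

Nov 30 2019 2:00 AM, Nov 30 2019 3:00 PM, Dec 1 2019 4:00 AM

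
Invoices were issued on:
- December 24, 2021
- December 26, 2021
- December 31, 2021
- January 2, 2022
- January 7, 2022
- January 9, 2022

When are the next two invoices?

January 14, 2022; January 16, 2022

Every event lands on a Friday or Sunday (gaps cycle 2, 5, 2, 5, 2).
So the schedule is: every Friday and Sunday.
Next Friday: January 14, 2022.
Next Sunday: January 16, 2022.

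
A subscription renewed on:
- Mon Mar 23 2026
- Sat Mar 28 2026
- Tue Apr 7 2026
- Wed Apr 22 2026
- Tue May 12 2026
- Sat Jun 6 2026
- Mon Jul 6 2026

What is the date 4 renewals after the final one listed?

Wed Dec 23 2026

Gaps: 5, 10, 15, 20, 25, 30 days — each gap is 5 larger than the previous one.
Next gap: 35 days. Mon Jul 6 2026 + 35 days = Mon Aug 10 2026.
Next gap: 40 days. Mon Aug 10 2026 + 40 days = Sat Sep 19 2026.
Next gap: 45 days. Sat Sep 19 2026 + 45 days = Tue Nov 3 2026.
Next gap: 50 days. Tue Nov 3 2026 + 50 days = Wed Dec 23 2026.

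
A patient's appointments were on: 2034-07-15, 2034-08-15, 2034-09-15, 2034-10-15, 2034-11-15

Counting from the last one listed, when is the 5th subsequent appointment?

Each date is the 15th; the gaps (31, 31, 30, 31) track the month lengths.
The rule is the 15th of each month.
Next: December 2034 → 2034-12-15.
January 2035: 2035-01-15.
February 2035: 2035-02-15.
March 2035: 2035-03-15.
Next: April 2035 → 2035-04-15.

2035-04-15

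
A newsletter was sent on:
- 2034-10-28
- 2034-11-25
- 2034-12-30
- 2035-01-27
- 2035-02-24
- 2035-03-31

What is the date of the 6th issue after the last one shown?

2035-09-29

All Saturdays; the gaps (28, 35, 28, 28, 35) vary with month length.
This is the last Saturday of each month.
Last Saturday of April 2035: 2035-04-28.
May 2035 ends with Saturday 2035-05-26.
June 2035 ends with Saturday 2035-06-30.
Last Saturday of July 2035: 2035-07-28.
Last Saturday of August 2035: 2035-08-25.
September 2035 ends with Saturday 2035-09-29.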